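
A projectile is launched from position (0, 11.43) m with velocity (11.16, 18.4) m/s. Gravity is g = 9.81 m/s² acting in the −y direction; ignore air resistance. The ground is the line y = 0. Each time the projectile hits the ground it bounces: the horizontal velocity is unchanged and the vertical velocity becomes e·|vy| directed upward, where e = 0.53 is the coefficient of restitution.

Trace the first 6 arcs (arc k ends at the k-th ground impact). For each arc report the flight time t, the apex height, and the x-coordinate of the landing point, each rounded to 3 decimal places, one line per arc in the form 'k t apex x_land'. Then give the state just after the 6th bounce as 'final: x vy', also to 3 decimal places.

Arc 1: start y=11.430, vy=18.400 → t=4.294, apex=28.686, x_land=47.921, impact vy=-23.724
  bounce: vy ← 0.53·23.724 = 12.574
Arc 2: start y=0.000, vy=12.574 → t=2.563, apex=8.058, x_land=76.528, impact vy=-12.574
  bounce: vy ← 0.53·12.574 = 6.664
Arc 3: start y=0.000, vy=6.664 → t=1.359, apex=2.263, x_land=91.691, impact vy=-6.664
  bounce: vy ← 0.53·6.664 = 3.532
Arc 4: start y=0.000, vy=3.532 → t=0.720, apex=0.636, x_land=99.726, impact vy=-3.532
  bounce: vy ← 0.53·3.532 = 1.872
Arc 5: start y=0.000, vy=1.872 → t=0.382, apex=0.179, x_land=103.986, impact vy=-1.872
  bounce: vy ← 0.53·1.872 = 0.992
Arc 6: start y=0.000, vy=0.992 → t=0.202, apex=0.050, x_land=106.243, impact vy=-0.992
  bounce: vy ← 0.53·0.992 = 0.526

1 4.294 28.686 47.921
2 2.563 8.058 76.528
3 1.359 2.263 91.691
4 0.720 0.636 99.726
5 0.382 0.179 103.986
6 0.202 0.050 106.243
final: 106.243 0.526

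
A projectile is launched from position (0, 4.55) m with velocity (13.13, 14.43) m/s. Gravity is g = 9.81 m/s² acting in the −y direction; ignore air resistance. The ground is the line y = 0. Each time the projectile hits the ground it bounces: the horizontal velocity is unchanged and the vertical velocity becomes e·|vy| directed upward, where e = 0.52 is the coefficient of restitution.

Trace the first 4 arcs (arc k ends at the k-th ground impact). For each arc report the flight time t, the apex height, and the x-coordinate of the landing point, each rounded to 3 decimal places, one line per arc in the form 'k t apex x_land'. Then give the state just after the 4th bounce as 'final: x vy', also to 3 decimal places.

1 3.229 15.163 42.399
2 1.829 4.100 66.408
3 0.951 1.109 78.892
4 0.494 0.300 85.384
final: 85.384 1.261

Arc 1: start y=4.550, vy=14.430 → t=3.229, apex=15.163, x_land=42.399, impact vy=-17.248
  bounce: vy ← 0.52·17.248 = 8.969
Arc 2: start y=0.000, vy=8.969 → t=1.829, apex=4.100, x_land=66.408, impact vy=-8.969
  bounce: vy ← 0.52·8.969 = 4.664
Arc 3: start y=0.000, vy=4.664 → t=0.951, apex=1.109, x_land=78.892, impact vy=-4.664
  bounce: vy ← 0.52·4.664 = 2.425
Arc 4: start y=0.000, vy=2.425 → t=0.494, apex=0.300, x_land=85.384, impact vy=-2.425
  bounce: vy ← 0.52·2.425 = 1.261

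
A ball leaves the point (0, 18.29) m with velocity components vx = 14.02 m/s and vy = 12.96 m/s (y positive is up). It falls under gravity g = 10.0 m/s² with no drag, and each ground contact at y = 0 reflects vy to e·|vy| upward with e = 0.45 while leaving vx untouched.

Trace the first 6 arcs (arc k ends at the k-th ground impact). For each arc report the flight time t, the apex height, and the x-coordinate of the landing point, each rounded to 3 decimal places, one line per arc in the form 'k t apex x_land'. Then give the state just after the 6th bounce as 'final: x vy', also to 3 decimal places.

Arc 1: start y=18.290, vy=12.960 → t=3.606, apex=26.688, x_land=50.561, impact vy=-23.103
  bounce: vy ← 0.45·23.103 = 10.396
Arc 2: start y=0.000, vy=10.396 → t=2.079, apex=5.404, x_land=79.712, impact vy=-10.396
  bounce: vy ← 0.45·10.396 = 4.678
Arc 3: start y=0.000, vy=4.678 → t=0.936, apex=1.094, x_land=92.831, impact vy=-4.678
  bounce: vy ← 0.45·4.678 = 2.105
Arc 4: start y=0.000, vy=2.105 → t=0.421, apex=0.222, x_land=98.734, impact vy=-2.105
  bounce: vy ← 0.45·2.105 = 0.947
Arc 5: start y=0.000, vy=0.947 → t=0.189, apex=0.045, x_land=101.390, impact vy=-0.947
  bounce: vy ← 0.45·0.947 = 0.426
Arc 6: start y=0.000, vy=0.426 → t=0.085, apex=0.009, x_land=102.586, impact vy=-0.426
  bounce: vy ← 0.45·0.426 = 0.192

1 3.606 26.688 50.561
2 2.079 5.404 79.712
3 0.936 1.094 92.831
4 0.421 0.222 98.734
5 0.189 0.045 101.390
6 0.085 0.009 102.586
final: 102.586 0.192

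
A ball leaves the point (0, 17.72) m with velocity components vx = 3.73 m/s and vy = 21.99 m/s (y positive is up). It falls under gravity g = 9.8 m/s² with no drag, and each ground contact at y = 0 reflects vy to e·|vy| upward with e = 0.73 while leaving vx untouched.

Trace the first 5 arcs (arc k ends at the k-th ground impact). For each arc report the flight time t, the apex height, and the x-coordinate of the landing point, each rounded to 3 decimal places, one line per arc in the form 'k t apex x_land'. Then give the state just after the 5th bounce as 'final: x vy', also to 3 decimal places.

Arc 1: start y=17.720, vy=21.990 → t=5.185, apex=42.391, x_land=19.341, impact vy=-28.825
  bounce: vy ← 0.73·28.825 = 21.042
Arc 2: start y=0.000, vy=21.042 → t=4.294, apex=22.590, x_land=35.359, impact vy=-21.042
  bounce: vy ← 0.73·21.042 = 15.361
Arc 3: start y=0.000, vy=15.361 → t=3.135, apex=12.038, x_land=47.052, impact vy=-15.361
  bounce: vy ← 0.73·15.361 = 11.213
Arc 4: start y=0.000, vy=11.213 → t=2.288, apex=6.415, x_land=55.587, impact vy=-11.213
  bounce: vy ← 0.73·11.213 = 8.186
Arc 5: start y=0.000, vy=8.186 → t=1.671, apex=3.419, x_land=61.819, impact vy=-8.186
  bounce: vy ← 0.73·8.186 = 5.976

1 5.185 42.391 19.341
2 4.294 22.590 35.359
3 3.135 12.038 47.052
4 2.288 6.415 55.587
5 1.671 3.419 61.819
final: 61.819 5.976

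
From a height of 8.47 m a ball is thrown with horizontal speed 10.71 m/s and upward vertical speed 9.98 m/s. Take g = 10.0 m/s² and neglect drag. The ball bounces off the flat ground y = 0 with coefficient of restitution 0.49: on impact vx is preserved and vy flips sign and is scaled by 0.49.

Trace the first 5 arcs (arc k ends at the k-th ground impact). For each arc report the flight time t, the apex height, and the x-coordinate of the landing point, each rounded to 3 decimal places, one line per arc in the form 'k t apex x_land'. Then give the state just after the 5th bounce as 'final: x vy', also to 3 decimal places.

Arc 1: start y=8.470, vy=9.980 → t=2.638, apex=13.450, x_land=28.254, impact vy=-16.401
  bounce: vy ← 0.49·16.401 = 8.037
Arc 2: start y=0.000, vy=8.037 → t=1.607, apex=3.229, x_land=45.469, impact vy=-8.037
  bounce: vy ← 0.49·8.037 = 3.938
Arc 3: start y=0.000, vy=3.938 → t=0.788, apex=0.775, x_land=53.904, impact vy=-3.938
  bounce: vy ← 0.49·3.938 = 1.930
Arc 4: start y=0.000, vy=1.930 → t=0.386, apex=0.186, x_land=58.037, impact vy=-1.930
  bounce: vy ← 0.49·1.930 = 0.945
Arc 5: start y=0.000, vy=0.945 → t=0.189, apex=0.045, x_land=60.062, impact vy=-0.945
  bounce: vy ← 0.49·0.945 = 0.463

1 2.638 13.450 28.254
2 1.607 3.229 45.469
3 0.788 0.775 53.904
4 0.386 0.186 58.037
5 0.189 0.045 60.062
final: 60.062 0.463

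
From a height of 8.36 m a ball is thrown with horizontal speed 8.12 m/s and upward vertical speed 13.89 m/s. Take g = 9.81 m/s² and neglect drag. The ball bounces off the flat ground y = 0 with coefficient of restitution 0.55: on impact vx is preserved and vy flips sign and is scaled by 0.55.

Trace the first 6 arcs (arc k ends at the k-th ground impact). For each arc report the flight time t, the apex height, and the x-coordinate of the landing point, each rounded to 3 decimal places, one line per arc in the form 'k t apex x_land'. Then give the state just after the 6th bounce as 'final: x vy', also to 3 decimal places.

Arc 1: start y=8.360, vy=13.890 → t=3.342, apex=18.193, x_land=27.136, impact vy=-18.893
  bounce: vy ← 0.55·18.893 = 10.391
Arc 2: start y=0.000, vy=10.391 → t=2.119, apex=5.504, x_land=44.338, impact vy=-10.391
  bounce: vy ← 0.55·10.391 = 5.715
Arc 3: start y=0.000, vy=5.715 → t=1.165, apex=1.665, x_land=53.799, impact vy=-5.715
  bounce: vy ← 0.55·5.715 = 3.143
Arc 4: start y=0.000, vy=3.143 → t=0.641, apex=0.504, x_land=59.003, impact vy=-3.143
  bounce: vy ← 0.55·3.143 = 1.729
Arc 5: start y=0.000, vy=1.729 → t=0.352, apex=0.152, x_land=61.865, impact vy=-1.729
  bounce: vy ← 0.55·1.729 = 0.951
Arc 6: start y=0.000, vy=0.951 → t=0.194, apex=0.046, x_land=63.439, impact vy=-0.951
  bounce: vy ← 0.55·0.951 = 0.523

1 3.342 18.193 27.136
2 2.119 5.504 44.338
3 1.165 1.665 53.799
4 0.641 0.504 59.003
5 0.352 0.152 61.865
6 0.194 0.046 63.439
final: 63.439 0.523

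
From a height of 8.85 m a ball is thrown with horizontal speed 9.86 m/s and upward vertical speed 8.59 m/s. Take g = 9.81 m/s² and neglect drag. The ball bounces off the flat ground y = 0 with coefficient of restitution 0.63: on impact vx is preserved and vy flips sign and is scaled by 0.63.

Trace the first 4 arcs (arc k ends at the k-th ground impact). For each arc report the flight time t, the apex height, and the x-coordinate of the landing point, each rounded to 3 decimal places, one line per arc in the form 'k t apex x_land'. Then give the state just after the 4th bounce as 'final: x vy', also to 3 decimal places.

1 2.479 12.611 24.444
2 2.020 5.005 44.364
3 1.273 1.987 56.914
4 0.802 0.788 64.821
final: 64.821 2.478

Arc 1: start y=8.850, vy=8.590 → t=2.479, apex=12.611, x_land=24.444, impact vy=-15.730
  bounce: vy ← 0.63·15.730 = 9.910
Arc 2: start y=0.000, vy=9.910 → t=2.020, apex=5.005, x_land=44.364, impact vy=-9.910
  bounce: vy ← 0.63·9.910 = 6.243
Arc 3: start y=0.000, vy=6.243 → t=1.273, apex=1.987, x_land=56.914, impact vy=-6.243
  bounce: vy ← 0.63·6.243 = 3.933
Arc 4: start y=0.000, vy=3.933 → t=0.802, apex=0.788, x_land=64.821, impact vy=-3.933
  bounce: vy ← 0.63·3.933 = 2.478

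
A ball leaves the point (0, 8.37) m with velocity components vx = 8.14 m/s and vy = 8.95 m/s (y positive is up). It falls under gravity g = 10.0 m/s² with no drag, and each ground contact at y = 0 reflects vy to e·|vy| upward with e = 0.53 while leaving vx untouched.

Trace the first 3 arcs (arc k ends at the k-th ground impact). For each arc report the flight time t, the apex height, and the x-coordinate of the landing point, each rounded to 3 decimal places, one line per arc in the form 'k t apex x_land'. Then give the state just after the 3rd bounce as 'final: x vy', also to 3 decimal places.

1 2.468 12.375 20.091
2 1.668 3.476 33.666
3 0.884 0.976 40.860
final: 40.860 2.342

Arc 1: start y=8.370, vy=8.950 → t=2.468, apex=12.375, x_land=20.091, impact vy=-15.732
  bounce: vy ← 0.53·15.732 = 8.338
Arc 2: start y=0.000, vy=8.338 → t=1.668, apex=3.476, x_land=33.666, impact vy=-8.338
  bounce: vy ← 0.53·8.338 = 4.419
Arc 3: start y=0.000, vy=4.419 → t=0.884, apex=0.976, x_land=40.860, impact vy=-4.419
  bounce: vy ← 0.53·4.419 = 2.342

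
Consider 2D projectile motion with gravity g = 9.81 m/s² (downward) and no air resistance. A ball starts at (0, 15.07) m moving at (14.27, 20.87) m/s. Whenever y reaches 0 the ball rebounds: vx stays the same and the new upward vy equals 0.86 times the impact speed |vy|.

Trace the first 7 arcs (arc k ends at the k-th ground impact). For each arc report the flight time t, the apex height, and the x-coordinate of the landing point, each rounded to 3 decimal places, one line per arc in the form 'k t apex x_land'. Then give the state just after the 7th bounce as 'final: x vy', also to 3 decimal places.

1 4.884 37.270 69.694
2 4.741 27.565 137.350
3 4.077 20.387 195.535
4 3.507 15.078 245.574
5 3.016 11.152 288.607
6 2.593 8.248 325.616
7 2.230 6.100 357.443
final: 357.443 9.408

Arc 1: start y=15.070, vy=20.870 → t=4.884, apex=37.270, x_land=69.694, impact vy=-27.041
  bounce: vy ← 0.86·27.041 = 23.255
Arc 2: start y=0.000, vy=23.255 → t=4.741, apex=27.565, x_land=137.350, impact vy=-23.255
  bounce: vy ← 0.86·23.255 = 20.000
Arc 3: start y=0.000, vy=20.000 → t=4.077, apex=20.387, x_land=195.535, impact vy=-20.000
  bounce: vy ← 0.86·20.000 = 17.200
Arc 4: start y=0.000, vy=17.200 → t=3.507, apex=15.078, x_land=245.574, impact vy=-17.200
  bounce: vy ← 0.86·17.200 = 14.792
Arc 5: start y=0.000, vy=14.792 → t=3.016, apex=11.152, x_land=288.607, impact vy=-14.792
  bounce: vy ← 0.86·14.792 = 12.721
Arc 6: start y=0.000, vy=12.721 → t=2.593, apex=8.248, x_land=325.616, impact vy=-12.721
  bounce: vy ← 0.86·12.721 = 10.940
Arc 7: start y=0.000, vy=10.940 → t=2.230, apex=6.100, x_land=357.443, impact vy=-10.940
  bounce: vy ← 0.86·10.940 = 9.408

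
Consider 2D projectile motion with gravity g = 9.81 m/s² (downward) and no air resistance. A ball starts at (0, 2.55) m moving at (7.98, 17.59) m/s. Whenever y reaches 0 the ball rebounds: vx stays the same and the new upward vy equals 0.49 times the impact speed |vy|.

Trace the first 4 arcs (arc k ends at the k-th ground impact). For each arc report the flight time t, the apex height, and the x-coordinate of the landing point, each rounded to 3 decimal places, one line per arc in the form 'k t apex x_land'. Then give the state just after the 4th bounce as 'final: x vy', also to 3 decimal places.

Arc 1: start y=2.550, vy=17.590 → t=3.726, apex=18.320, x_land=29.731, impact vy=-18.959
  bounce: vy ← 0.49·18.959 = 9.290
Arc 2: start y=0.000, vy=9.290 → t=1.894, apex=4.399, x_land=44.845, impact vy=-9.290
  bounce: vy ← 0.49·9.290 = 4.552
Arc 3: start y=0.000, vy=4.552 → t=0.928, apex=1.056, x_land=52.250, impact vy=-4.552
  bounce: vy ← 0.49·4.552 = 2.230
Arc 4: start y=0.000, vy=2.230 → t=0.455, apex=0.254, x_land=55.879, impact vy=-2.230
  bounce: vy ← 0.49·2.230 = 1.093

1 3.726 18.320 29.731
2 1.894 4.399 44.845
3 0.928 1.056 52.250
4 0.455 0.254 55.879
final: 55.879 1.093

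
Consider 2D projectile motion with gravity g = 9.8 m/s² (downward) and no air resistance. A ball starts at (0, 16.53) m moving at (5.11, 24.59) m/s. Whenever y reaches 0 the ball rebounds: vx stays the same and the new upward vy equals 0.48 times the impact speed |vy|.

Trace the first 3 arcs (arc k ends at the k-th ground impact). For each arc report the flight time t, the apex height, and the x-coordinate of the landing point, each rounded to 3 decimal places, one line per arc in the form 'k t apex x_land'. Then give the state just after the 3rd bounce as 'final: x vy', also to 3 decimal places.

Arc 1: start y=16.530, vy=24.590 → t=5.619, apex=47.380, x_land=28.712, impact vy=-30.474
  bounce: vy ← 0.48·30.474 = 14.627
Arc 2: start y=0.000, vy=14.627 → t=2.985, apex=10.916, x_land=43.966, impact vy=-14.627
  bounce: vy ← 0.48·14.627 = 7.021
Arc 3: start y=0.000, vy=7.021 → t=1.433, apex=2.515, x_land=51.288, impact vy=-7.021
  bounce: vy ← 0.48·7.021 = 3.370

1 5.619 47.380 28.712
2 2.985 10.916 43.966
3 1.433 2.515 51.288
final: 51.288 3.370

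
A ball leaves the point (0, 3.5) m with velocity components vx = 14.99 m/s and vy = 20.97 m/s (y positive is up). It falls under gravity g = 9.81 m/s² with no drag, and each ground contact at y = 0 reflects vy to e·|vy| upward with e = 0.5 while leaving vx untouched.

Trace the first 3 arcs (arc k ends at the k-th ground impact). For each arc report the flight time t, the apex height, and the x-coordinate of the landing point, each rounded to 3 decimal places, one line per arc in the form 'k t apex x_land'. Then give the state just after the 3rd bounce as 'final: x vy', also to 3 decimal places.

Arc 1: start y=3.500, vy=20.970 → t=4.436, apex=25.913, x_land=66.497, impact vy=-22.548
  bounce: vy ← 0.5·22.548 = 11.274
Arc 2: start y=0.000, vy=11.274 → t=2.298, apex=6.478, x_land=100.951, impact vy=-11.274
  bounce: vy ← 0.5·11.274 = 5.637
Arc 3: start y=0.000, vy=5.637 → t=1.149, apex=1.620, x_land=118.178, impact vy=-5.637
  bounce: vy ← 0.5·5.637 = 2.818

1 4.436 25.913 66.497
2 2.298 6.478 100.951
3 1.149 1.620 118.178
final: 118.178 2.818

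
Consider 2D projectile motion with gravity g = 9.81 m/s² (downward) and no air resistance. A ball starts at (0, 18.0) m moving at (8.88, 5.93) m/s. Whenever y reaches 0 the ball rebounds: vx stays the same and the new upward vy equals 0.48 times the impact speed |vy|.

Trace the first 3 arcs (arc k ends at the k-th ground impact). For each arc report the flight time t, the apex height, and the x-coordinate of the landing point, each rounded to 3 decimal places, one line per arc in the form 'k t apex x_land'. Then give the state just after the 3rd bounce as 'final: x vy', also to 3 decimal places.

Arc 1: start y=18.000, vy=5.930 → t=2.613, apex=19.792, x_land=23.206, impact vy=-19.706
  bounce: vy ← 0.48·19.706 = 9.459
Arc 2: start y=0.000, vy=9.459 → t=1.928, apex=4.560, x_land=40.330, impact vy=-9.459
  bounce: vy ← 0.48·9.459 = 4.540
Arc 3: start y=0.000, vy=4.540 → t=0.926, apex=1.051, x_land=48.550, impact vy=-4.540
  bounce: vy ← 0.48·4.540 = 2.179

1 2.613 19.792 23.206
2 1.928 4.560 40.330
3 0.926 1.051 48.550
final: 48.550 2.179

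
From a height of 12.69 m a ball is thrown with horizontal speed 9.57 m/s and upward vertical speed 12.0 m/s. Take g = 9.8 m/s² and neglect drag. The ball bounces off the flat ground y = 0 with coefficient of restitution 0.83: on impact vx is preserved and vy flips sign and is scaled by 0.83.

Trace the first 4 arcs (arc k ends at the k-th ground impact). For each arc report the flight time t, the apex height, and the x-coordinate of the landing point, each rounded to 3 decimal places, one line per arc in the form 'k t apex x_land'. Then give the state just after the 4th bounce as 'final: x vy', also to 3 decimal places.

1 3.247 20.037 31.071
2 3.357 13.803 63.195
3 2.786 9.509 89.859
4 2.313 6.551 111.989
final: 111.989 9.405

Arc 1: start y=12.690, vy=12.000 → t=3.247, apex=20.037, x_land=31.071, impact vy=-19.817
  bounce: vy ← 0.83·19.817 = 16.448
Arc 2: start y=0.000, vy=16.448 → t=3.357, apex=13.803, x_land=63.195, impact vy=-16.448
  bounce: vy ← 0.83·16.448 = 13.652
Arc 3: start y=0.000, vy=13.652 → t=2.786, apex=9.509, x_land=89.859, impact vy=-13.652
  bounce: vy ← 0.83·13.652 = 11.331
Arc 4: start y=0.000, vy=11.331 → t=2.313, apex=6.551, x_land=111.989, impact vy=-11.331
  bounce: vy ← 0.83·11.331 = 9.405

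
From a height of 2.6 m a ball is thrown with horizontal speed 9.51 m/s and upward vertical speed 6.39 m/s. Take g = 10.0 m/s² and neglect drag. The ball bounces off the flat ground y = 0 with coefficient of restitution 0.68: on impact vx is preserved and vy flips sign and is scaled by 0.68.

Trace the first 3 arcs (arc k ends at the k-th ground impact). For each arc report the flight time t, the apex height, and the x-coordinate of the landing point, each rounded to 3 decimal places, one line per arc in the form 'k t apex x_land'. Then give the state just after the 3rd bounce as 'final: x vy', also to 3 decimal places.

Arc 1: start y=2.600, vy=6.390 → t=1.602, apex=4.642, x_land=15.240, impact vy=-9.635
  bounce: vy ← 0.68·9.635 = 6.552
Arc 2: start y=0.000, vy=6.552 → t=1.310, apex=2.146, x_land=27.701, impact vy=-6.552
  bounce: vy ← 0.68·6.552 = 4.455
Arc 3: start y=0.000, vy=4.455 → t=0.891, apex=0.992, x_land=36.175, impact vy=-4.455
  bounce: vy ← 0.68·4.455 = 3.030

1 1.602 4.642 15.240
2 1.310 2.146 27.701
3 0.891 0.992 36.175
final: 36.175 3.030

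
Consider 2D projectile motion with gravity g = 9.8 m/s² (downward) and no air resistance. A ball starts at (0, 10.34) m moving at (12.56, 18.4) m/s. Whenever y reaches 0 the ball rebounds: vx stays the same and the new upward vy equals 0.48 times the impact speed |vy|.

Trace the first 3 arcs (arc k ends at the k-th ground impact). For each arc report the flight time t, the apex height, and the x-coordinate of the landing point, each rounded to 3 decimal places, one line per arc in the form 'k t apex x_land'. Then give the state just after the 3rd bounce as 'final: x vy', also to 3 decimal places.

Arc 1: start y=10.340, vy=18.400 → t=4.251, apex=27.613, x_land=53.398, impact vy=-23.264
  bounce: vy ← 0.48·23.264 = 11.167
Arc 2: start y=0.000, vy=11.167 → t=2.279, apex=6.362, x_land=82.022, impact vy=-11.167
  bounce: vy ← 0.48·11.167 = 5.360
Arc 3: start y=0.000, vy=5.360 → t=1.094, apex=1.466, x_land=95.761, impact vy=-5.360
  bounce: vy ← 0.48·5.360 = 2.573

1 4.251 27.613 53.398
2 2.279 6.362 82.022
3 1.094 1.466 95.761
final: 95.761 2.573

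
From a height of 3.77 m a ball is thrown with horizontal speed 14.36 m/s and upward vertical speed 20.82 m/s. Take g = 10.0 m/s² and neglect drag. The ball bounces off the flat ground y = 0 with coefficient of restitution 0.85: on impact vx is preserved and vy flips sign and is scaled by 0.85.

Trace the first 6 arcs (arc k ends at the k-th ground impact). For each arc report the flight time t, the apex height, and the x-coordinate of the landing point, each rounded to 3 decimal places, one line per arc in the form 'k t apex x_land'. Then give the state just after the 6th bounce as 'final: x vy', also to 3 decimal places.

1 4.338 25.444 62.291
2 3.835 18.383 117.360
3 3.260 13.282 164.169
4 2.771 9.596 203.956
5 2.355 6.933 237.776
6 2.002 5.009 266.522
final: 266.522 8.508

Arc 1: start y=3.770, vy=20.820 → t=4.338, apex=25.444, x_land=62.291, impact vy=-22.558
  bounce: vy ← 0.85·22.558 = 19.174
Arc 2: start y=0.000, vy=19.174 → t=3.835, apex=18.383, x_land=117.360, impact vy=-19.174
  bounce: vy ← 0.85·19.174 = 16.298
Arc 3: start y=0.000, vy=16.298 → t=3.260, apex=13.282, x_land=164.169, impact vy=-16.298
  bounce: vy ← 0.85·16.298 = 13.854
Arc 4: start y=0.000, vy=13.854 → t=2.771, apex=9.596, x_land=203.956, impact vy=-13.854
  bounce: vy ← 0.85·13.854 = 11.776
Arc 5: start y=0.000, vy=11.776 → t=2.355, apex=6.933, x_land=237.776, impact vy=-11.776
  bounce: vy ← 0.85·11.776 = 10.009
Arc 6: start y=0.000, vy=10.009 → t=2.002, apex=5.009, x_land=266.522, impact vy=-10.009
  bounce: vy ← 0.85·10.009 = 8.508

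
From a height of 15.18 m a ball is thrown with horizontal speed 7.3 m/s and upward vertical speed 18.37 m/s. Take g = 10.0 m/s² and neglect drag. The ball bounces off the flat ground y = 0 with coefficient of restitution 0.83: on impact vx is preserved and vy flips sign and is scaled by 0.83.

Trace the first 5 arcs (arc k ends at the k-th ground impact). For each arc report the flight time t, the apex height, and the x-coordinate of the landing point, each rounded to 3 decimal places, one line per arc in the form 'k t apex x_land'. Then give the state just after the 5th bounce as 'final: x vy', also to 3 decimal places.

1 4.369 32.053 31.893
2 4.203 22.081 62.575
3 3.488 15.212 88.041
4 2.895 10.479 109.177
5 2.403 7.219 126.721
final: 126.721 9.973

Arc 1: start y=15.180, vy=18.370 → t=4.369, apex=32.053, x_land=31.893, impact vy=-25.319
  bounce: vy ← 0.83·25.319 = 21.015
Arc 2: start y=0.000, vy=21.015 → t=4.203, apex=22.081, x_land=62.575, impact vy=-21.015
  bounce: vy ← 0.83·21.015 = 17.442
Arc 3: start y=0.000, vy=17.442 → t=3.488, apex=15.212, x_land=88.041, impact vy=-17.442
  bounce: vy ← 0.83·17.442 = 14.477
Arc 4: start y=0.000, vy=14.477 → t=2.895, apex=10.479, x_land=109.177, impact vy=-14.477
  bounce: vy ← 0.83·14.477 = 12.016
Arc 5: start y=0.000, vy=12.016 → t=2.403, apex=7.219, x_land=126.721, impact vy=-12.016
  bounce: vy ← 0.83·12.016 = 9.973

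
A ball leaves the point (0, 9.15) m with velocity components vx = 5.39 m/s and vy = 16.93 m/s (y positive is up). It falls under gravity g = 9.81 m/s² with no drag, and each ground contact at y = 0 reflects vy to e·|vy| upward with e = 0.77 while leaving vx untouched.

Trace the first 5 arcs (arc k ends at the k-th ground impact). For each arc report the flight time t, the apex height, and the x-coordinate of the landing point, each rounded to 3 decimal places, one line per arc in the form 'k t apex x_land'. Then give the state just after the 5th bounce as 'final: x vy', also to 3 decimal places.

1 3.927 23.759 21.165
2 3.389 14.087 39.433
3 2.610 8.352 53.500
4 2.010 4.952 64.331
5 1.547 2.936 72.671
final: 72.671 5.844

Arc 1: start y=9.150, vy=16.930 → t=3.927, apex=23.759, x_land=21.165, impact vy=-21.590
  bounce: vy ← 0.77·21.590 = 16.625
Arc 2: start y=0.000, vy=16.625 → t=3.389, apex=14.087, x_land=39.433, impact vy=-16.625
  bounce: vy ← 0.77·16.625 = 12.801
Arc 3: start y=0.000, vy=12.801 → t=2.610, apex=8.352, x_land=53.500, impact vy=-12.801
  bounce: vy ← 0.77·12.801 = 9.857
Arc 4: start y=0.000, vy=9.857 → t=2.010, apex=4.952, x_land=64.331, impact vy=-9.857
  bounce: vy ← 0.77·9.857 = 7.590
Arc 5: start y=0.000, vy=7.590 → t=1.547, apex=2.936, x_land=72.671, impact vy=-7.590
  bounce: vy ← 0.77·7.590 = 5.844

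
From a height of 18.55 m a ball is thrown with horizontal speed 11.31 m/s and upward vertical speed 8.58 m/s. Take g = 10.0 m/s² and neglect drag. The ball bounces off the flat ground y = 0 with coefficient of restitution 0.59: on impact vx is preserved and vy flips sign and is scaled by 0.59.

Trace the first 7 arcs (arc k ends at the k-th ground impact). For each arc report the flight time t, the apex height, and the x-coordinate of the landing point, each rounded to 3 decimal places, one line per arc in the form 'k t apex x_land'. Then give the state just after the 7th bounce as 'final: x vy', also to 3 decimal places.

Arc 1: start y=18.550, vy=8.580 → t=2.967, apex=22.231, x_land=33.552, impact vy=-21.086
  bounce: vy ← 0.59·21.086 = 12.441
Arc 2: start y=0.000, vy=12.441 → t=2.488, apex=7.739, x_land=61.693, impact vy=-12.441
  bounce: vy ← 0.59·12.441 = 7.340
Arc 3: start y=0.000, vy=7.340 → t=1.468, apex=2.694, x_land=78.296, impact vy=-7.340
  bounce: vy ← 0.59·7.340 = 4.331
Arc 4: start y=0.000, vy=4.331 → t=0.866, apex=0.938, x_land=88.092, impact vy=-4.331
  bounce: vy ← 0.59·4.331 = 2.555
Arc 5: start y=0.000, vy=2.555 → t=0.511, apex=0.326, x_land=93.872, impact vy=-2.555
  bounce: vy ← 0.59·2.555 = 1.507
Arc 6: start y=0.000, vy=1.507 → t=0.301, apex=0.114, x_land=97.281, impact vy=-1.507
  bounce: vy ← 0.59·1.507 = 0.889
Arc 7: start y=0.000, vy=0.889 → t=0.178, apex=0.040, x_land=99.293, impact vy=-0.889
  bounce: vy ← 0.59·0.889 = 0.525

1 2.967 22.231 33.552
2 2.488 7.739 61.693
3 1.468 2.694 78.296
4 0.866 0.938 88.092
5 0.511 0.326 93.872
6 0.301 0.114 97.281
7 0.178 0.040 99.293
final: 99.293 0.525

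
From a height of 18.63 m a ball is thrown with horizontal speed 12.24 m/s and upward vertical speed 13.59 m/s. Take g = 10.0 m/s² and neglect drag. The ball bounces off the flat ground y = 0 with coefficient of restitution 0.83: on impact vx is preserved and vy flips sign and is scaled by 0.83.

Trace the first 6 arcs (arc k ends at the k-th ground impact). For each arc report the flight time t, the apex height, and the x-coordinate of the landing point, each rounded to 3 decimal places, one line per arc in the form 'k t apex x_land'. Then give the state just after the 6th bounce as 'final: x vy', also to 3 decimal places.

1 3.720 27.864 45.529
2 3.919 19.196 93.495
3 3.253 13.224 133.306
4 2.700 9.110 166.349
5 2.241 6.276 193.776
6 1.860 4.323 216.539
final: 216.539 7.718

Arc 1: start y=18.630, vy=13.590 → t=3.720, apex=27.864, x_land=45.529, impact vy=-23.607
  bounce: vy ← 0.83·23.607 = 19.594
Arc 2: start y=0.000, vy=19.594 → t=3.919, apex=19.196, x_land=93.495, impact vy=-19.594
  bounce: vy ← 0.83·19.594 = 16.263
Arc 3: start y=0.000, vy=16.263 → t=3.253, apex=13.224, x_land=133.306, impact vy=-16.263
  bounce: vy ← 0.83·16.263 = 13.498
Arc 4: start y=0.000, vy=13.498 → t=2.700, apex=9.110, x_land=166.349, impact vy=-13.498
  bounce: vy ← 0.83·13.498 = 11.203
Arc 5: start y=0.000, vy=11.203 → t=2.241, apex=6.276, x_land=193.776, impact vy=-11.203
  bounce: vy ← 0.83·11.203 = 9.299
Arc 6: start y=0.000, vy=9.299 → t=1.860, apex=4.323, x_land=216.539, impact vy=-9.299
  bounce: vy ← 0.83·9.299 = 7.718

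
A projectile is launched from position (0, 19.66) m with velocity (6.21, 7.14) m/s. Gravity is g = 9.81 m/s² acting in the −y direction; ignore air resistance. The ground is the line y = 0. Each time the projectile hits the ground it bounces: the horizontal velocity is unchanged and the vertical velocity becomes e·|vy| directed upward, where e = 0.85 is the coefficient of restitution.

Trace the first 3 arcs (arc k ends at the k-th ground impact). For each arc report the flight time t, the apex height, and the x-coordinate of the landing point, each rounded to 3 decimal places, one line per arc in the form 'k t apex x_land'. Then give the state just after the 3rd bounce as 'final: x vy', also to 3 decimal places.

Arc 1: start y=19.660, vy=7.140 → t=2.858, apex=22.258, x_land=17.749, impact vy=-20.898
  bounce: vy ← 0.85·20.898 = 17.763
Arc 2: start y=0.000, vy=17.763 → t=3.621, apex=16.082, x_land=40.237, impact vy=-17.763
  bounce: vy ← 0.85·17.763 = 15.099
Arc 3: start y=0.000, vy=15.099 → t=3.078, apex=11.619, x_land=59.353, impact vy=-15.099
  bounce: vy ← 0.85·15.099 = 12.834

1 2.858 22.258 17.749
2 3.621 16.082 40.237
3 3.078 11.619 59.353
final: 59.353 12.834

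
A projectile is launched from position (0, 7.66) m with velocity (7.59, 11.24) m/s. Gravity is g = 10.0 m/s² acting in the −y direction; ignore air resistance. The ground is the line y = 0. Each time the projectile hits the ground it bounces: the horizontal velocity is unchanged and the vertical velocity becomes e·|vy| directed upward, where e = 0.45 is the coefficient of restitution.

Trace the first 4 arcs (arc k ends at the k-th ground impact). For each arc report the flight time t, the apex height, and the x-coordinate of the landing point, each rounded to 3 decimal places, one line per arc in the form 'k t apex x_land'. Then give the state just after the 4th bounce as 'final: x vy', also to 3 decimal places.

1 2.796 13.977 21.221
2 1.505 2.830 32.642
3 0.677 0.573 37.782
4 0.305 0.116 40.094
final: 40.094 0.686

Arc 1: start y=7.660, vy=11.240 → t=2.796, apex=13.977, x_land=21.221, impact vy=-16.719
  bounce: vy ← 0.45·16.719 = 7.524
Arc 2: start y=0.000, vy=7.524 → t=1.505, apex=2.830, x_land=32.642, impact vy=-7.524
  bounce: vy ← 0.45·7.524 = 3.386
Arc 3: start y=0.000, vy=3.386 → t=0.677, apex=0.573, x_land=37.782, impact vy=-3.386
  bounce: vy ← 0.45·3.386 = 1.524
Arc 4: start y=0.000, vy=1.524 → t=0.305, apex=0.116, x_land=40.094, impact vy=-1.524
  bounce: vy ← 0.45·1.524 = 0.686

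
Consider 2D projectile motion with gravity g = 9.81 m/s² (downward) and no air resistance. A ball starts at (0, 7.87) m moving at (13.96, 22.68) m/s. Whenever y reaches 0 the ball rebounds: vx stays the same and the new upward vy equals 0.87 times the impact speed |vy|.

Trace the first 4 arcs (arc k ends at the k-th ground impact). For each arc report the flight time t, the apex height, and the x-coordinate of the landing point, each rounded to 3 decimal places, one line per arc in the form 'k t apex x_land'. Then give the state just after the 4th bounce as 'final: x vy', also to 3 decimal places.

1 4.948 34.087 69.076
2 4.587 25.801 133.110
3 3.991 19.529 188.819
4 3.472 14.781 237.287
final: 237.287 14.816

Arc 1: start y=7.870, vy=22.680 → t=4.948, apex=34.087, x_land=69.076, impact vy=-25.861
  bounce: vy ← 0.87·25.861 = 22.499
Arc 2: start y=0.000, vy=22.499 → t=4.587, apex=25.801, x_land=133.110, impact vy=-22.499
  bounce: vy ← 0.87·22.499 = 19.574
Arc 3: start y=0.000, vy=19.574 → t=3.991, apex=19.529, x_land=188.819, impact vy=-19.574
  bounce: vy ← 0.87·19.574 = 17.030
Arc 4: start y=0.000, vy=17.030 → t=3.472, apex=14.781, x_land=237.287, impact vy=-17.030
  bounce: vy ← 0.87·17.030 = 14.816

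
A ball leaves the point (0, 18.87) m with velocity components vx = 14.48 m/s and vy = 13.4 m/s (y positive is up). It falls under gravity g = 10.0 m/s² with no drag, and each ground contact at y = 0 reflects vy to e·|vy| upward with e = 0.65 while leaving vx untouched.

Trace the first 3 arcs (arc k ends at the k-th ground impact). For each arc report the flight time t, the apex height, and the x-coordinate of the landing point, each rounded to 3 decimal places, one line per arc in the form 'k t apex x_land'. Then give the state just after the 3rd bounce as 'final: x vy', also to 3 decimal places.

1 3.700 27.848 53.576
2 3.068 11.766 98.001
3 1.994 4.971 126.877
final: 126.877 6.481

Arc 1: start y=18.870, vy=13.400 → t=3.700, apex=27.848, x_land=53.576, impact vy=-23.600
  bounce: vy ← 0.65·23.600 = 15.340
Arc 2: start y=0.000, vy=15.340 → t=3.068, apex=11.766, x_land=98.001, impact vy=-15.340
  bounce: vy ← 0.65·15.340 = 9.971
Arc 3: start y=0.000, vy=9.971 → t=1.994, apex=4.971, x_land=126.877, impact vy=-9.971
  bounce: vy ← 0.65·9.971 = 6.481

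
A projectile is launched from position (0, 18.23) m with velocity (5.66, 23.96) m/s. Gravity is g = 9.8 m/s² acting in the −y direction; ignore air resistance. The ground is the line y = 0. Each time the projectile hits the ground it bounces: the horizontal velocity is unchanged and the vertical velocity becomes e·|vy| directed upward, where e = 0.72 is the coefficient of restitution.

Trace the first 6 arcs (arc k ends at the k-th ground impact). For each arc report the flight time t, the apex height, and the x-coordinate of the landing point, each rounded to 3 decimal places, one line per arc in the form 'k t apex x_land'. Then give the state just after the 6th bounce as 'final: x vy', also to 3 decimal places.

1 5.559 47.520 31.464
2 4.484 24.634 56.846
3 3.229 12.770 75.121
4 2.325 6.620 88.278
5 1.674 3.432 97.752
6 1.205 1.779 104.573
final: 104.573 4.252

Arc 1: start y=18.230, vy=23.960 → t=5.559, apex=47.520, x_land=31.464, impact vy=-30.519
  bounce: vy ← 0.72·30.519 = 21.973
Arc 2: start y=0.000, vy=21.973 → t=4.484, apex=24.634, x_land=56.846, impact vy=-21.973
  bounce: vy ← 0.72·21.973 = 15.821
Arc 3: start y=0.000, vy=15.821 → t=3.229, apex=12.770, x_land=75.121, impact vy=-15.821
  bounce: vy ← 0.72·15.821 = 11.391
Arc 4: start y=0.000, vy=11.391 → t=2.325, apex=6.620, x_land=88.278, impact vy=-11.391
  bounce: vy ← 0.72·11.391 = 8.202
Arc 5: start y=0.000, vy=8.202 → t=1.674, apex=3.432, x_land=97.752, impact vy=-8.202
  bounce: vy ← 0.72·8.202 = 5.905
Arc 6: start y=0.000, vy=5.905 → t=1.205, apex=1.779, x_land=104.573, impact vy=-5.905
  bounce: vy ← 0.72·5.905 = 4.252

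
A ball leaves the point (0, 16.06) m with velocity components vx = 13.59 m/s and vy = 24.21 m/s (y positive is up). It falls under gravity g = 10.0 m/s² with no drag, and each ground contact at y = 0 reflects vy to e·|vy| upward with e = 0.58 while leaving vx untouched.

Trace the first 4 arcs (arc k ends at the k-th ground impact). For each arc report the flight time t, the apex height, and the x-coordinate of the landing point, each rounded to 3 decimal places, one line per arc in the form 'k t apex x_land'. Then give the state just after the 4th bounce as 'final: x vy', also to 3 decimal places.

1 5.433 45.366 73.837
2 3.494 15.261 121.322
3 2.027 5.134 148.864
4 1.175 1.727 164.838
final: 164.838 3.409

Arc 1: start y=16.060, vy=24.210 → t=5.433, apex=45.366, x_land=73.837, impact vy=-30.122
  bounce: vy ← 0.58·30.122 = 17.471
Arc 2: start y=0.000, vy=17.471 → t=3.494, apex=15.261, x_land=121.322, impact vy=-17.471
  bounce: vy ← 0.58·17.471 = 10.133
Arc 3: start y=0.000, vy=10.133 → t=2.027, apex=5.134, x_land=148.864, impact vy=-10.133
  bounce: vy ← 0.58·10.133 = 5.877
Arc 4: start y=0.000, vy=5.877 → t=1.175, apex=1.727, x_land=164.838, impact vy=-5.877
  bounce: vy ← 0.58·5.877 = 3.409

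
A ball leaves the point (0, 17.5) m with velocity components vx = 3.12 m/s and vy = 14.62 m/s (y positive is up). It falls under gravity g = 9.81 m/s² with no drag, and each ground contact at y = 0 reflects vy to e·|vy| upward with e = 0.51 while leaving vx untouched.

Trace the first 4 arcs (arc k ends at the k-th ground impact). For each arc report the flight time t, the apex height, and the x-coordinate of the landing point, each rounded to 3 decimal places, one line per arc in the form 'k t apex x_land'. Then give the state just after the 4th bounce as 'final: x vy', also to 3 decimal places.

Arc 1: start y=17.500, vy=14.620 → t=3.896, apex=28.394, x_land=12.157, impact vy=-23.603
  bounce: vy ← 0.51·23.603 = 12.037
Arc 2: start y=0.000, vy=12.037 → t=2.454, apex=7.385, x_land=19.813, impact vy=-12.037
  bounce: vy ← 0.51·12.037 = 6.139
Arc 3: start y=0.000, vy=6.139 → t=1.252, apex=1.921, x_land=23.718, impact vy=-6.139
  bounce: vy ← 0.51·6.139 = 3.131
Arc 4: start y=0.000, vy=3.131 → t=0.638, apex=0.500, x_land=25.710, impact vy=-3.131
  bounce: vy ← 0.51·3.131 = 1.597

1 3.896 28.394 12.157
2 2.454 7.385 19.813
3 1.252 1.921 23.718
4 0.638 0.500 25.710
final: 25.710 1.597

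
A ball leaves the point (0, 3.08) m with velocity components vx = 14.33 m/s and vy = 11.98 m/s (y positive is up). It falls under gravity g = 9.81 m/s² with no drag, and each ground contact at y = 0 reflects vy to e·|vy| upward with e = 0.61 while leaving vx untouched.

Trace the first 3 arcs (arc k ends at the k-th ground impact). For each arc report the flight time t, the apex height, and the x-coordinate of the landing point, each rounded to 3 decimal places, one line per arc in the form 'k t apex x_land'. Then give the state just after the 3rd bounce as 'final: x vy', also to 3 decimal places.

Arc 1: start y=3.080, vy=11.980 → t=2.677, apex=10.395, x_land=38.361, impact vy=-14.281
  bounce: vy ← 0.61·14.281 = 8.711
Arc 2: start y=0.000, vy=8.711 → t=1.776, apex=3.868, x_land=63.812, impact vy=-8.711
  bounce: vy ← 0.61·8.711 = 5.314
Arc 3: start y=0.000, vy=5.314 → t=1.083, apex=1.439, x_land=79.337, impact vy=-5.314
  bounce: vy ← 0.61·5.314 = 3.242

1 2.677 10.395 38.361
2 1.776 3.868 63.812
3 1.083 1.439 79.337
final: 79.337 3.242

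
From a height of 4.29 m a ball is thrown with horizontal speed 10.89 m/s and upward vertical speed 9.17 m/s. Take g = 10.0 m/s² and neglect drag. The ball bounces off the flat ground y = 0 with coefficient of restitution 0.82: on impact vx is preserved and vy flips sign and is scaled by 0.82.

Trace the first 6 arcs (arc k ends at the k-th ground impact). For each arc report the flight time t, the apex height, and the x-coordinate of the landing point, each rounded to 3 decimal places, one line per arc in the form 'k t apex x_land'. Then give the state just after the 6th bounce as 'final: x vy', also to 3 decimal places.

1 2.220 8.494 24.180
2 2.138 5.712 47.459
3 1.753 3.841 66.547
4 1.437 2.582 82.200
5 1.179 1.736 95.035
6 0.966 1.168 105.559
final: 105.559 3.962

Arc 1: start y=4.290, vy=9.170 → t=2.220, apex=8.494, x_land=24.180, impact vy=-13.034
  bounce: vy ← 0.82·13.034 = 10.688
Arc 2: start y=0.000, vy=10.688 → t=2.138, apex=5.712, x_land=47.459, impact vy=-10.688
  bounce: vy ← 0.82·10.688 = 8.764
Arc 3: start y=0.000, vy=8.764 → t=1.753, apex=3.841, x_land=66.547, impact vy=-8.764
  bounce: vy ← 0.82·8.764 = 7.187
Arc 4: start y=0.000, vy=7.187 → t=1.437, apex=2.582, x_land=82.200, impact vy=-7.187
  bounce: vy ← 0.82·7.187 = 5.893
Arc 5: start y=0.000, vy=5.893 → t=1.179, apex=1.736, x_land=95.035, impact vy=-5.893
  bounce: vy ← 0.82·5.893 = 4.832
Arc 6: start y=0.000, vy=4.832 → t=0.966, apex=1.168, x_land=105.559, impact vy=-4.832
  bounce: vy ← 0.82·4.832 = 3.962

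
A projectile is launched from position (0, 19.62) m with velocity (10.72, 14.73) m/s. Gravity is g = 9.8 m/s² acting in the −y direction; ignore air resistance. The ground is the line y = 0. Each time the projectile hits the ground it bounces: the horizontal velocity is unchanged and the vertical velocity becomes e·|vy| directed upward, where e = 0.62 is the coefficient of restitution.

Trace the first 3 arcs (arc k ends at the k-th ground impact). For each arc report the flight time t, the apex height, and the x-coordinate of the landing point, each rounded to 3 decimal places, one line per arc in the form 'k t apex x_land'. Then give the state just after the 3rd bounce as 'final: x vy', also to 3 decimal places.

1 4.006 30.690 42.941
2 3.103 11.797 76.209
3 1.924 4.535 96.834
final: 96.834 5.845

Arc 1: start y=19.620, vy=14.730 → t=4.006, apex=30.690, x_land=42.941, impact vy=-24.526
  bounce: vy ← 0.62·24.526 = 15.206
Arc 2: start y=0.000, vy=15.206 → t=3.103, apex=11.797, x_land=76.209, impact vy=-15.206
  bounce: vy ← 0.62·15.206 = 9.428
Arc 3: start y=0.000, vy=9.428 → t=1.924, apex=4.535, x_land=96.834, impact vy=-9.428
  bounce: vy ← 0.62·9.428 = 5.845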